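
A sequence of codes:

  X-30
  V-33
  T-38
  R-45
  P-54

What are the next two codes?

Letter goes X, V, T, R, P → N → L (letters move back 2 places in the alphabet).
Second component: differences are 3, 5, 7, … (increasing by 2 each time), so 30, 33, 38, 45, 54 → 65 → 78.
Putting the parts together: N-65 and then L-78.

N-65 then L-78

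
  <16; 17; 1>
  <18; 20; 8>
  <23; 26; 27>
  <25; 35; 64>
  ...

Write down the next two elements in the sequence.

First part: 16, 18, 23, 25 → 30 → 32 (alternating steps +2, +5, +2, +5, …).
For the second part, differences are 3, 6, 9, … (increasing by 3 each time): 17, 20, 26, 35 → 47 → 62.
For the third part, perfect cubes: 1³, 2³, 3³, …: 1, 8, 27, 64 → 125 → 216.
So the next two elements are <30; 47; 125> and <32; 62; 216>.

<30; 47; 125>, <32; 62; 216>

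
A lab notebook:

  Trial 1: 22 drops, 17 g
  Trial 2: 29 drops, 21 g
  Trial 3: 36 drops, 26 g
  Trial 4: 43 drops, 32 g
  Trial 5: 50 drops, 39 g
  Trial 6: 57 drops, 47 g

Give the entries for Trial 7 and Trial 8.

Drops goes 22, 29, 36, 43, 50, 57 → 64 → 71 (+7 each step).
G: differences are 4, 5, 6, … (increasing by 1 each time); 17, 21, 26, 32, 39, 47 → 56 → 66.
Putting the parts together: 64 drops, 56 g and then 71 drops, 66 g.

64 drops, 56 g; 71 drops, 66 g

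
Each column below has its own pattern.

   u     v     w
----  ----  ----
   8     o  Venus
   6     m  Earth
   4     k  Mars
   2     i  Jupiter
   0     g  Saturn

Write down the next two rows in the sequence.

-2  e  Uranus; -4  c  Neptune

Column u goes 8, 6, 4, 2, 0 → -2 → -4 (−2 each step).
Column v: letters move back 2 places in the alphabet, so o, m, k, i, g → e → c.
Column w: runs through the planets Mercury→Neptune; Venus, Earth, Mars, Jupiter, Saturn → Uranus → Neptune.
Putting the parts together: -2  e  Uranus and then -4  c  Neptune.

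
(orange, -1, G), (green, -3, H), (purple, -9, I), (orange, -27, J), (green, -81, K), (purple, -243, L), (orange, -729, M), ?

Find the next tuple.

Colour: repeats orange → green → purple, so orange, green, purple, orange, green, purple, orange → green.
Second entry — ×3 each step: -1, -3, -9, -27, -81, -243, -729 → -2187.
For the letter, letters move forward 1 place in the alphabet: G, H, I, J, K, L, M → N.
Putting it together: (green, -2187, N).

(green, -2187, N)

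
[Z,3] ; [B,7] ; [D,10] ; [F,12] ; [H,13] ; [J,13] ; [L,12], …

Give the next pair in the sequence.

[N,10]

Letter: letters move forward 2 places in the alphabet, wrapping Z→A; Z, B, D, F, H, J, L → N.
For the second part, differences are 4, 3, 2, … (decreasing by 1 each time): 3, 7, 10, 12, 13, 13, 12 → 10.
Combining the parts gives [N,10].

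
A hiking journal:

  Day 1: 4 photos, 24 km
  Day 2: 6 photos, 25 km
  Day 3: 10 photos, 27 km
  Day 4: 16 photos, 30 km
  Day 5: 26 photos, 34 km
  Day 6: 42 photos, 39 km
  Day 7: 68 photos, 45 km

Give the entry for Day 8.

110 photos, 52 km

Photos: 4, 6, 10, 16, 26, 42, 68 → 110 (each term is the sum of the two before it).
Km: differences are 1, 2, 3, … (increasing by 1 each time), so 24, 25, 27, 30, 34, 39, 45 → 52.
So the next row is 110 photos, 52 km.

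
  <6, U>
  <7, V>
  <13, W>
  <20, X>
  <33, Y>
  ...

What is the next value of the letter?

Z

First part — each term is the sum of the two before it: 6, 7, 13, 20, 33 → 53.
Letter — letters move forward 1 place in the alphabet: U, V, W, X, Y → Z.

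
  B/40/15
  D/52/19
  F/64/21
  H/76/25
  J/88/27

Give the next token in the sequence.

For the letter, letters move forward 2 places in the alphabet: B, D, F, H, J → L.
For the second component, +12 each step: 40, 52, 64, 76, 88 → 100.
Third component: alternating steps +4, +2, +4, +2, …; 15, 19, 21, 25, 27 → 31.
Combining the parts gives L/100/31.

L/100/31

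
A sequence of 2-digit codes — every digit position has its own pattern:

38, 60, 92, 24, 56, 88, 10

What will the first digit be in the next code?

4

First digit: +3 each step, mod 10; 3, 6, 9, 2, 5, 8, 1 → 4.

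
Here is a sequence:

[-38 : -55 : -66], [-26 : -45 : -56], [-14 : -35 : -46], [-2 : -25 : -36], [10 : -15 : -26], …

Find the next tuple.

[22 : -5 : -16]

First slot: +12 each step; -38, -26, -14, -2, 10 → 22.
Second slot goes -55, -45, -35, -25, -15 → -5 (+10 each step).
Third slot: -66, -56, -46, -36, -26 → -16 (always 11 less than the second slot).
Putting it together: [22 : -5 : -16].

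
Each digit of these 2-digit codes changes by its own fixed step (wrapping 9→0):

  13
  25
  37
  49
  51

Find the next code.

63

First digit: +1 each step, mod 10; 1, 2, 3, 4, 5 → 6.
Second digit: 3, 5, 7, 9, 1 → 3 (+2 each step, mod 10).
Combining the parts gives 63.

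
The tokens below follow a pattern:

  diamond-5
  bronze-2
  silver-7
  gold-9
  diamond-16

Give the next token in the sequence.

bronze-25

For the rank, repeats diamond → bronze → silver → gold: diamond, bronze, silver, gold, diamond → bronze.
Second component: 5, 2, 7, 9, 16 → 25 (each term is the sum of the two before it).
Putting it together: bronze-25.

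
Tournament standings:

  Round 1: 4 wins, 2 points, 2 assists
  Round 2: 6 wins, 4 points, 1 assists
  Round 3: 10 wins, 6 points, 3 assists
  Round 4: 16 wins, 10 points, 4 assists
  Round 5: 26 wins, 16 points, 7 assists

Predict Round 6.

42 wins, 26 points, 11 assists

Wins: each term is the sum of the two before it; 4, 6, 10, 16, 26 → 42.
Points goes 2, 4, 6, 10, 16 → 26 (each term is the sum of the two before it).
Assists: 2, 1, 3, 4, 7 → 11 (each term is the sum of the two before it).
Combining the parts gives 42 wins, 26 points, 11 assists.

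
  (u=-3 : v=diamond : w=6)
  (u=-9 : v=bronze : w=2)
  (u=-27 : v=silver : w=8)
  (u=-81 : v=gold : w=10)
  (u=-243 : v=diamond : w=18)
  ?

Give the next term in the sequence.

U: ×3 each step; -3, -9, -27, -81, -243 → -729.
For the v, repeats diamond → bronze → silver → gold: diamond, bronze, silver, gold, diamond → bronze.
W: 6, 2, 8, 10, 18 → 28 (each term is the sum of the two before it).
Combining the parts gives (u=-729 : v=bronze : w=28).

(u=-729 : v=bronze : w=28)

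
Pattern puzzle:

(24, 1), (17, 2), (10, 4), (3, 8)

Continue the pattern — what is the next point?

(-4, 16)

First value goes 24, 17, 10, 3 → -4 (−7 each step).
Second value goes 1, 2, 4, 8 → 16 (×2 each step).
Putting it together: (-4, 16).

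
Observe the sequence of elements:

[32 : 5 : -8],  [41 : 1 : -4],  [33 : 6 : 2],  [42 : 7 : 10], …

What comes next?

First entry: alternating steps +9, −8, +9, −8, …; 32, 41, 33, 42 → 34.
For the second entry, each term is the sum of the two before it: 5, 1, 6, 7 → 13.
For the third entry, differences are 4, 6, 8, … (increasing by 2 each time): -8, -4, 2, 10 → 20.
Combining the parts gives [34 : 13 : 20].

[34 : 13 : 20]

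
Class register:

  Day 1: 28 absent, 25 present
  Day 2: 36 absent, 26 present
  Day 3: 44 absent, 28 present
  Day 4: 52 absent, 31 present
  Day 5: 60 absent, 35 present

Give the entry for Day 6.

Absent: +8 each step; 28, 36, 44, 52, 60 → 68.
Present: differences are 1, 2, 3, … (increasing by 1 each time); 25, 26, 28, 31, 35 → 40.
So the next record is 68 absent, 40 present.

68 absent, 40 present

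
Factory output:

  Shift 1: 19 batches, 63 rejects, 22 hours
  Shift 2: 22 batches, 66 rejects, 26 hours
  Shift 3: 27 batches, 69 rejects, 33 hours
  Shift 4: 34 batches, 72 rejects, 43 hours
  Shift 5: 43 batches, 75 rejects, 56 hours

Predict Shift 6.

54 batches, 78 rejects, 72 hours

Batches: differences are 3, 5, 7, … (increasing by 2 each time), so 19, 22, 27, 34, 43 → 54.
Rejects: +3 each step; 63, 66, 69, 72, 75 → 78.
Hours goes 22, 26, 33, 43, 56 → 72 (differences are 4, 7, 10, … (increasing by 3 each time)).
Putting it together: 54 batches, 78 rejects, 72 hours.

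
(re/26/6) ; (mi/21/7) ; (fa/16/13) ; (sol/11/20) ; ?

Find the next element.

Note: runs through the solfège scale do→ti; re, mi, fa, sol → la.
Second value: −5 each step, so 26, 21, 16, 11 → 6.
For the third value, each term is the sum of the two before it: 6, 7, 13, 20 → 33.
Combining the parts gives (la/6/33).

(la/6/33)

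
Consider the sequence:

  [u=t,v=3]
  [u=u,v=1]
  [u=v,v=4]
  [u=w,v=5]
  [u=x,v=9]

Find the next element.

[u=y,v=14]

For the u, letters move forward 1 place in the alphabet: t, u, v, w, x → y.
V goes 3, 1, 4, 5, 9 → 14 (each term is the sum of the two before it).
Putting it together: [u=y,v=14].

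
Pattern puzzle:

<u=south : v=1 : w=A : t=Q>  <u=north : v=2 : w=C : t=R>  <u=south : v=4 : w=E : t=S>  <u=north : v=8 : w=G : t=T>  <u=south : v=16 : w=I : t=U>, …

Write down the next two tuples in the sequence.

U goes south, north, south, north, south → north → south (alternates south ↔ north).
V: ×2 each step; 1, 2, 4, 8, 16 → 32 → 64.
W: letters move forward 2 places in the alphabet, so A, C, E, G, I → K → M.
T — letters move forward 1 place in the alphabet: Q, R, S, T, U → V → W.
So the next two tuples are <u=north : v=32 : w=K : t=V> and <u=south : v=64 : w=M : t=W>.

<u=north : v=32 : w=K : t=V>, <u=south : v=64 : w=M : t=W>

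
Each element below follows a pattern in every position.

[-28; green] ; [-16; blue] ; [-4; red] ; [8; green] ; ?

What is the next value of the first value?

First value: -28, -16, -4, 8 → 20 (+12 each step).

20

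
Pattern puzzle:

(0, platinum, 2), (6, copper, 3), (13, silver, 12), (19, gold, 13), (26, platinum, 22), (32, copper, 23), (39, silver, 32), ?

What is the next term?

First slot: 0, 6, 13, 19, 26, 32, 39 → 45 (alternating steps +6, +7, +6, +7, …).
Metal: repeats platinum → copper → silver → gold; platinum, copper, silver, gold, platinum, copper, silver → gold.
Third slot goes 2, 3, 12, 13, 22, 23, 32 → 33 (alternating steps +1, +9, +1, +9, …).
So the next term is (45, gold, 33).

(45, gold, 33)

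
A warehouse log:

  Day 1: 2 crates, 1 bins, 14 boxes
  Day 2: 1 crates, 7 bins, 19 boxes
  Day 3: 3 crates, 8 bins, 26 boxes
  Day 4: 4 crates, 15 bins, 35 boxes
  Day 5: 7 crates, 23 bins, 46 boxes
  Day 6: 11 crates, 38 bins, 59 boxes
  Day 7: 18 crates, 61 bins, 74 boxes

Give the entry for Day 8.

29 crates, 99 bins, 91 boxes

Crates — each term is the sum of the two before it: 2, 1, 3, 4, 7, 11, 18 → 29.
Bins goes 1, 7, 8, 15, 23, 38, 61 → 99 (each term is the sum of the two before it).
Boxes: differences are 5, 7, 9, … (increasing by 2 each time), so 14, 19, 26, 35, 46, 59, 74 → 91.
So the next record is 29 crates, 99 bins, 91 boxes.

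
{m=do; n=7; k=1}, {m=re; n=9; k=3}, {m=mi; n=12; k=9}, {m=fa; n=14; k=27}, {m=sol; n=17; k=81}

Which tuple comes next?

For the m, runs through the solfège scale do→ti: do, re, mi, fa, sol → la.
N — alternating steps +2, +3, +2, +3, …: 7, 9, 12, 14, 17 → 19.
K: ×3 each step, so 1, 3, 9, 27, 81 → 243.
Combining the parts gives {m=la; n=19; k=243}.

{m=la; n=19; k=243}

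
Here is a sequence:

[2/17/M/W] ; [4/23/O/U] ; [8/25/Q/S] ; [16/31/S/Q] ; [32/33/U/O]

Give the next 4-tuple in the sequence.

[64/39/W/M]

First entry: 2, 4, 8, 16, 32 → 64 (×2 each step).
For the second entry, alternating steps +6, +2, +6, +2, …: 17, 23, 25, 31, 33 → 39.
First letter — letters move forward 2 places in the alphabet: M, O, Q, S, U → W.
Second letter: W, U, S, Q, O → M (letters move back 2 places in the alphabet).
Putting it together: [64/39/W/M].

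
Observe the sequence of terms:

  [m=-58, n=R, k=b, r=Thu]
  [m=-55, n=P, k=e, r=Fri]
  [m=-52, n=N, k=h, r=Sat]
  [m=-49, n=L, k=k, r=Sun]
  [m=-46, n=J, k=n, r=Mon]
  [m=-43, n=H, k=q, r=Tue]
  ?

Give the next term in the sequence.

M — +3 each step: -58, -55, -52, -49, -46, -43 → -40.
N — letters move back 2 places in the alphabet: R, P, N, L, J, H → F.
For the k, letters move forward 3 places in the alphabet: b, e, h, k, n, q → t.
R: Thu, Fri, Sat, Sun, Mon, Tue → Wed (runs through the weekdays Mon→Sun).
Combining the parts gives [m=-40, n=F, k=t, r=Wed].

[m=-40, n=F, k=t, r=Wed]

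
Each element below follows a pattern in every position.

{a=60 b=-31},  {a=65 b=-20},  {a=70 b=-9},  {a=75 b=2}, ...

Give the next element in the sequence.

A — +5 each step: 60, 65, 70, 75 → 80.
B — +11 each step: -31, -20, -9, 2 → 13.
So the next element is {a=80 b=13}.

{a=80 b=13}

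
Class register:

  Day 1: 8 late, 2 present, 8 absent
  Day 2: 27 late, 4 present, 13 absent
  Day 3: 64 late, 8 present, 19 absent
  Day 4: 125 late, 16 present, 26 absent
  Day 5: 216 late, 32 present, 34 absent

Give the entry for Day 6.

343 late, 64 present, 43 absent

Late: perfect cubes: 2³, 3³, 4³, …; 8, 27, 64, 125, 216 → 343.
Present: ×2 each step; 2, 4, 8, 16, 32 → 64.
Absent goes 8, 13, 19, 26, 34 → 43 (differences are 5, 6, 7, … (increasing by 1 each time)).
So the next line is 343 late, 64 present, 43 absent.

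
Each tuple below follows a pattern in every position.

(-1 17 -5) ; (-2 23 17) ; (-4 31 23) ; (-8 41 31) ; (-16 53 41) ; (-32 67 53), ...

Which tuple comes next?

First slot: -1, -2, -4, -8, -16, -32 → -64 (×2 each step).
Second slot — differences are 6, 8, 10, … (increasing by 2 each time): 17, 23, 31, 41, 53, 67 → 83.
For the third slot, always the previous value of the second slot: -5, 17, 23, 31, 41, 53 → 67.
Combining the parts gives (-64 83 67).

(-64 83 67)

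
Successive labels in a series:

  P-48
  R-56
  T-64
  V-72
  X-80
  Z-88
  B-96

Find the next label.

D-104

Letter — letters move forward 2 places in the alphabet, wrapping Z→A: P, R, T, V, X, Z, B → D.
Second component: +8 each step, so 48, 56, 64, 72, 80, 88, 96 → 104.
Combining the parts gives D-104.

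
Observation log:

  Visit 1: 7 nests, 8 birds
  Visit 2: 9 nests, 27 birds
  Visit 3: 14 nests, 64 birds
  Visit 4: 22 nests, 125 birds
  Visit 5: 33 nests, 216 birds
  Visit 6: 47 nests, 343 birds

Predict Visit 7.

Nests: 7, 9, 14, 22, 33, 47 → 64 (differences are 2, 5, 8, … (increasing by 3 each time)).
Birds — perfect cubes: 2³, 3³, 4³, …: 8, 27, 64, 125, 216, 343 → 512.
Combining the parts gives 64 nests, 512 birds.

64 nests, 512 birds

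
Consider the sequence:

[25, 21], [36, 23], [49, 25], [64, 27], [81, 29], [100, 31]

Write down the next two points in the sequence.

[121, 33], [144, 35]

For the first value, perfect squares: 5², 6², 7², …: 25, 36, 49, 64, 81, 100 → 121 → 144.
Second value: +2 each step; 21, 23, 25, 27, 29, 31 → 33 → 35.
Putting the parts together: [121, 33] and then [144, 35].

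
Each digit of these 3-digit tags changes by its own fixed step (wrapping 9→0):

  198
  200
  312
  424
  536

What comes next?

648

First digit goes 1, 2, 3, 4, 5 → 6 (+1 each step, mod 10).
Second digit: +1 each step, mod 10; 9, 0, 1, 2, 3 → 4.
Third digit: +2 each step, mod 10; 8, 0, 2, 4, 6 → 8.
Putting it together: 648.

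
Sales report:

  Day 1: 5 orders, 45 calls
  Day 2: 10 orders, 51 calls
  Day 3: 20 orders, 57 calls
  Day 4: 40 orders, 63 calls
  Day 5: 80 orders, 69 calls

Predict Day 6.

Orders: ×2 each step, so 5, 10, 20, 40, 80 → 160.
Calls: +6 each step, so 45, 51, 57, 63, 69 → 75.
Combining the parts gives 160 orders, 75 calls.

160 orders, 75 calls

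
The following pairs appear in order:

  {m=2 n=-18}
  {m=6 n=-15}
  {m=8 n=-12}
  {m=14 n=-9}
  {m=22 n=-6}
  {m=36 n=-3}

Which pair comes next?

M: each term is the sum of the two before it; 2, 6, 8, 14, 22, 36 → 58.
N: +3 each step, so -18, -15, -12, -9, -6, -3 → 0.
So the next pair is {m=58 n=0}.

{m=58 n=0}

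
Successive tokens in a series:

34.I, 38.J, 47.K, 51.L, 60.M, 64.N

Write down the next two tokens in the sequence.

First component — alternating steps +4, +9, +4, +9, …: 34, 38, 47, 51, 60, 64 → 73 → 77.
Letter goes I, J, K, L, M, N → O → P (letters move forward 1 place in the alphabet).
Putting the parts together: 73.O and then 77.P.

73.O, 77.P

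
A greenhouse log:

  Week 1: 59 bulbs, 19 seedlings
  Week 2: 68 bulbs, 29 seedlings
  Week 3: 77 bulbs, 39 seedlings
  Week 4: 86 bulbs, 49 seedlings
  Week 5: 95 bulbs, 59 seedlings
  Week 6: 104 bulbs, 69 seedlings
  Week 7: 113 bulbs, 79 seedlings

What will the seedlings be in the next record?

89

Seedlings — +10 each step: 19, 29, 39, 49, 59, 69, 79 → 89.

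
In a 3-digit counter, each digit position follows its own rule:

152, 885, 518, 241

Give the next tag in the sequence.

974

First digit — −3 each step, mod 10: 1, 8, 5, 2 → 9.
Second digit: +3 each step, mod 10, so 5, 8, 1, 4 → 7.
Third digit goes 2, 5, 8, 1 → 4 (+3 each step, mod 10).
So the next tag is 974.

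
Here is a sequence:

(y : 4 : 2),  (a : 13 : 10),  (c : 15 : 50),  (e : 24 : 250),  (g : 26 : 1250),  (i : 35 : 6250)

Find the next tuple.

(k : 37 : 31250)

For the letter, letters move forward 2 places in the alphabet, wrapping Z→A: y, a, c, e, g, i → k.
Second value: 4, 13, 15, 24, 26, 35 → 37 (alternating steps +9, +2, +9, +2, …).
Third value: ×5 each step; 2, 10, 50, 250, 1250, 6250 → 31250.
Combining the parts gives (k : 37 : 31250).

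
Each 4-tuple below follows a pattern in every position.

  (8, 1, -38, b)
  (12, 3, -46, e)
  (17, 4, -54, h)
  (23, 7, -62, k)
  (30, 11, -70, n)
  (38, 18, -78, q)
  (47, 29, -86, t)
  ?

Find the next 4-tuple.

For the first component, differences are 4, 5, 6, … (increasing by 1 each time): 8, 12, 17, 23, 30, 38, 47 → 57.
Second component — each term is the sum of the two before it: 1, 3, 4, 7, 11, 18, 29 → 47.
Third component — −8 each step: -38, -46, -54, -62, -70, -78, -86 → -94.
For the letter, letters move forward 3 places in the alphabet: b, e, h, k, n, q, t → w.
So the next 4-tuple is (57, 47, -94, w).

(57, 47, -94, w)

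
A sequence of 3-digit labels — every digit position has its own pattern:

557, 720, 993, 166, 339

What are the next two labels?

502 then 775

First digit goes 5, 7, 9, 1, 3 → 5 → 7 (+2 each step, mod 10).
Second digit goes 5, 2, 9, 6, 3 → 0 → 7 (−3 each step, mod 10).
Third digit: 7, 0, 3, 6, 9 → 2 → 5 (+3 each step, mod 10).
So the next two labels are 502 and 775.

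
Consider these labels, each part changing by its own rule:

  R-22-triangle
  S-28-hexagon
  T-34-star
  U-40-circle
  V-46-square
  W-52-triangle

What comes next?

Letter — letters move forward 1 place in the alphabet: R, S, T, U, V, W → X.
Second component goes 22, 28, 34, 40, 46, 52 → 58 (+6 each step).
Shape goes triangle, hexagon, star, circle, square, triangle → hexagon (repeats triangle → hexagon → star → circle → square).
Putting it together: X-58-hexagon.

X-58-hexagon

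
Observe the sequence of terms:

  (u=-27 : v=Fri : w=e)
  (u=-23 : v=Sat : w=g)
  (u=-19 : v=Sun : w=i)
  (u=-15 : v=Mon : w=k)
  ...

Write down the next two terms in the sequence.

U goes -27, -23, -19, -15 → -11 → -7 (+4 each step).
V — runs through the weekdays Mon→Sun: Fri, Sat, Sun, Mon → Tue → Wed.
W: letters move forward 2 places in the alphabet, so e, g, i, k → m → o.
Putting the parts together: (u=-11 : v=Tue : w=m) and then (u=-7 : v=Wed : w=o).

(u=-11 : v=Tue : w=m), (u=-7 : v=Wed : w=o)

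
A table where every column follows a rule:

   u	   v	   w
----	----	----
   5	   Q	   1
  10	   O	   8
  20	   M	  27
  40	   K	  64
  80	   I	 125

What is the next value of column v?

G

Column v — letters move back 2 places in the alphabet: Q, O, M, K, I → G.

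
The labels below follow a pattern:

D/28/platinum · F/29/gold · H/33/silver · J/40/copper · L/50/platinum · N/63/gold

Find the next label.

P/79/silver

Letter: letters move forward 2 places in the alphabet; D, F, H, J, L, N → P.
Second component — differences are 1, 4, 7, … (increasing by 3 each time): 28, 29, 33, 40, 50, 63 → 79.
For the metal, repeats platinum → gold → silver → copper: platinum, gold, silver, copper, platinum, gold → silver.
So the next label is P/79/silver.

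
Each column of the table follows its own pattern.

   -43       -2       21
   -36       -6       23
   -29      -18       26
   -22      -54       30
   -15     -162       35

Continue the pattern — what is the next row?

-8  -486  41

First component: +7 each step; -43, -36, -29, -22, -15 → -8.
Second component: ×3 each step, so -2, -6, -18, -54, -162 → -486.
For the third component, differences are 2, 3, 4, … (increasing by 1 each time): 21, 23, 26, 30, 35 → 41.
Putting it together: -8  -486  41.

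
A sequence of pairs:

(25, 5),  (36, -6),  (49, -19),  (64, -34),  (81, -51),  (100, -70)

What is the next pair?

For the first value, perfect squares: 5², 6², 7², …: 25, 36, 49, 64, 81, 100 → 121.
Second value: 5, -6, -19, -34, -51, -70 → -91 (together with the first value always sums to 30).
Combining the parts gives (121, -91).

(121, -91)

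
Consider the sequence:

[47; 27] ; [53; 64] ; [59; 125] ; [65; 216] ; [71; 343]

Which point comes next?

[77; 512]

For the first slot, +6 each step: 47, 53, 59, 65, 71 → 77.
Second slot: perfect cubes: 3³, 4³, 5³, …, so 27, 64, 125, 216, 343 → 512.
Combining the parts gives [77; 512].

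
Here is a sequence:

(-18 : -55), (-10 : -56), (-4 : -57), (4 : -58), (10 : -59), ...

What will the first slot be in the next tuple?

18

First slot: -18, -10, -4, 4, 10 → 18 (alternating steps +8, +6, +8, +6, …).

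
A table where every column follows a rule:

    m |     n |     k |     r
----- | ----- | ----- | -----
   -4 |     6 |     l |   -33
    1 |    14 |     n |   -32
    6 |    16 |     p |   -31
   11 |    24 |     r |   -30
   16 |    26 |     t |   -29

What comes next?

21  34  v  -28

Column m: +5 each step; -4, 1, 6, 11, 16 → 21.
For the column n, alternating steps +8, +2, +8, +2, …: 6, 14, 16, 24, 26 → 34.
Column k — letters move forward 2 places in the alphabet: l, n, p, r, t → v.
Column r: -33, -32, -31, -30, -29 → -28 (+1 each step).
Putting it together: 21  34  v  -28.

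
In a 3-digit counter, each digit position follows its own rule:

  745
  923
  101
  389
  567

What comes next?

First digit goes 7, 9, 1, 3, 5 → 7 (+2 each step, mod 10).
Second digit: 4, 2, 0, 8, 6 → 4 (−2 each step, mod 10).
For the third digit, −2 each step, mod 10: 5, 3, 1, 9, 7 → 5.
So the next label is 745.

745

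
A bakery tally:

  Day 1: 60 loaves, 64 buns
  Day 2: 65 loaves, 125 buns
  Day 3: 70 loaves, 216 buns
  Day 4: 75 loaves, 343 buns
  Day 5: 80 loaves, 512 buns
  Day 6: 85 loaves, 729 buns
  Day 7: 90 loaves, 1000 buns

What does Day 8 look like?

Loaves: +5 each step, so 60, 65, 70, 75, 80, 85, 90 → 95.
Buns goes 64, 125, 216, 343, 512, 729, 1000 → 1331 (perfect cubes: 4³, 5³, 6³, …).
Putting it together: 95 loaves, 1331 buns.

95 loaves, 1331 buns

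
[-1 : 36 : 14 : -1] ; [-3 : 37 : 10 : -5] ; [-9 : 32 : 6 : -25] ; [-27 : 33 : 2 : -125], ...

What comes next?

First entry — ×3 each step: -1, -3, -9, -27 → -81.
Second entry — alternating steps +1, −5, +1, −5, …: 36, 37, 32, 33 → 28.
Third entry — −4 each step: 14, 10, 6, 2 → -2.
Fourth entry goes -1, -5, -25, -125 → -625 (×5 each step).
So the next element is [-81 : 28 : -2 : -625].

[-81 : 28 : -2 : -625]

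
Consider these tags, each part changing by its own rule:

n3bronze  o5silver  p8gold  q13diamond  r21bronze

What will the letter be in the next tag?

Letter: n, o, p, q, r → s (letters move forward 1 place in the alphabet).
Second component: each term is the sum of the two before it; 3, 5, 8, 13, 21 → 34.
Rank goes bronze, silver, gold, diamond, bronze → silver (repeats bronze → silver → gold → diamond).

s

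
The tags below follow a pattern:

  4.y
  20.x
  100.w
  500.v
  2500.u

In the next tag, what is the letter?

For the first component, ×5 each step: 4, 20, 100, 500, 2500 → 12500.
Letter: letters move back 1 place in the alphabet; y, x, w, v, u → t.

t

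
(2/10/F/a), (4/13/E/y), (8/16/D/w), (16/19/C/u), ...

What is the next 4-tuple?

For the first entry, ×2 each step: 2, 4, 8, 16 → 32.
Second entry: +3 each step; 10, 13, 16, 19 → 22.
First letter: letters move back 1 place in the alphabet, so F, E, D, C → B.
Second letter: a, y, w, u → s (letters move back 2 places in the alphabet, wrapping A→Z).
Combining the parts gives (32/22/B/s).

(32/22/B/s)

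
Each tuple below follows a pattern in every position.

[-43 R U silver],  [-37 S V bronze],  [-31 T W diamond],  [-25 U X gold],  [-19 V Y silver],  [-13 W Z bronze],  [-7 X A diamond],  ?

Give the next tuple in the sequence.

First part: -43, -37, -31, -25, -19, -13, -7 → -1 (+6 each step).
First letter: letters move forward 1 place in the alphabet; R, S, T, U, V, W, X → Y.
For the second letter, letters move forward 1 place in the alphabet, wrapping Z→A: U, V, W, X, Y, Z, A → B.
Rank: repeats silver → bronze → diamond → gold; silver, bronze, diamond, gold, silver, bronze, diamond → gold.
Combining the parts gives [-1 Y B gold].

[-1 Y B gold]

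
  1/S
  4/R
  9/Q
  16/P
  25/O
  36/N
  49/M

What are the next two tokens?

64/L then 81/K

First component: 1, 4, 9, 16, 25, 36, 49 → 64 → 81 (perfect squares: 1², 2², 3², …).
Letter: letters move back 1 place in the alphabet, so S, R, Q, P, O, N, M → L → K.
Putting the parts together: 64/L and then 81/K.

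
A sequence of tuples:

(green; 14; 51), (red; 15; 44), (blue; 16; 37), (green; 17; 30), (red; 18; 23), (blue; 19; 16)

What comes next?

(green; 20; 9)

Colour — repeats green → red → blue: green, red, blue, green, red, blue → green.
For the second part, +1 each step: 14, 15, 16, 17, 18, 19 → 20.
Third part goes 51, 44, 37, 30, 23, 16 → 9 (−7 each step).
Combining the parts gives (green; 20; 9).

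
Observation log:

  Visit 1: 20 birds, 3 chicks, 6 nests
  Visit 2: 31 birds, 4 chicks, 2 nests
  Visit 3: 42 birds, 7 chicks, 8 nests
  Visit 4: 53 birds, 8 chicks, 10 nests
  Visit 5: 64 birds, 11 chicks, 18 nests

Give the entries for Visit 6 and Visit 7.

For the birds, +11 each step: 20, 31, 42, 53, 64 → 75 → 86.
For the chicks, alternating steps +1, +3, +1, +3, …: 3, 4, 7, 8, 11 → 12 → 15.
Nests: each term is the sum of the two before it; 6, 2, 8, 10, 18 → 28 → 46.
Putting the parts together: 75 birds, 12 chicks, 28 nests and then 86 birds, 15 chicks, 46 nests.

75 birds, 12 chicks, 28 nests; 86 birds, 15 chicks, 46 nests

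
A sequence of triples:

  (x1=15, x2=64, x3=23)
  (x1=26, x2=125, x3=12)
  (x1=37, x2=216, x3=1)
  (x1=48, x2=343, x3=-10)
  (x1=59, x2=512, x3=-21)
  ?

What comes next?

X1: +11 each step, so 15, 26, 37, 48, 59 → 70.
X2: perfect cubes: 4³, 5³, 6³, …, so 64, 125, 216, 343, 512 → 729.
X3 — together with the x1 always sums to 38: 23, 12, 1, -10, -21 → -32.
Putting it together: (x1=70, x2=729, x3=-32).

(x1=70, x2=729, x3=-32)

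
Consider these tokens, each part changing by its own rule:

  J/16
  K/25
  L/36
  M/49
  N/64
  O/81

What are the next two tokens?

P/100, Q/121

Letter: letters move forward 1 place in the alphabet; J, K, L, M, N, O → P → Q.
For the second component, perfect squares: 4², 5², 6², …: 16, 25, 36, 49, 64, 81 → 100 → 121.
Putting the parts together: P/100 and then Q/121.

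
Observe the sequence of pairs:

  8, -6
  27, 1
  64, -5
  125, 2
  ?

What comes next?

216, -4

First slot: 8, 27, 64, 125 → 216 (perfect cubes: 2³, 3³, 4³, …).
Second slot — alternating steps +7, −6, +7, −6, …: -6, 1, -5, 2 → -4.
Putting it together: 216, -4.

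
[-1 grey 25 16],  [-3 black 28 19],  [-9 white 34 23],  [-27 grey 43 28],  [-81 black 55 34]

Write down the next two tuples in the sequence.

[-243 white 70 41], [-729 grey 88 49]

First coordinate: -1, -3, -9, -27, -81 → -243 → -729 (×3 each step).
Shade: grey, black, white, grey, black → white → grey (repeats grey → black → white).
Third coordinate: differences are 3, 6, 9, … (increasing by 3 each time); 25, 28, 34, 43, 55 → 70 → 88.
Fourth coordinate — differences are 3, 4, 5, … (increasing by 1 each time): 16, 19, 23, 28, 34 → 41 → 49.
Putting the parts together: [-243 white 70 41] and then [-729 grey 88 49].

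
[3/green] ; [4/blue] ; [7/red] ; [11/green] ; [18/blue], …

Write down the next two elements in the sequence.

First entry goes 3, 4, 7, 11, 18 → 29 → 47 (each term is the sum of the two before it).
Colour: green, blue, red, green, blue → red → green (repeats green → blue → red).
So the next two elements are [29/red] and [47/green].

[29/red], [47/green]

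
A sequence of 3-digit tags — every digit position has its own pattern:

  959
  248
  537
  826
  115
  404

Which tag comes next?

First digit — +3 each step, mod 10: 9, 2, 5, 8, 1, 4 → 7.
For the second digit, −1 each step, mod 10: 5, 4, 3, 2, 1, 0 → 9.
Third digit: −1 each step, mod 10, so 9, 8, 7, 6, 5, 4 → 3.
So the next tag is 793.

793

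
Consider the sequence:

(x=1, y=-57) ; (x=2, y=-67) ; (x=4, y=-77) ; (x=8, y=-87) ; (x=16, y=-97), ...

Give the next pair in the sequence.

X: ×2 each step, so 1, 2, 4, 8, 16 → 32.
Y: −10 each step, so -57, -67, -77, -87, -97 → -107.
Combining the parts gives (x=32, y=-107).

(x=32, y=-107)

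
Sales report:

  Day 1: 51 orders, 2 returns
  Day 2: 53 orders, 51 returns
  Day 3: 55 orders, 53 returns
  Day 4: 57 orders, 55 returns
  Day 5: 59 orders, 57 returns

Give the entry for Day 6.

61 orders, 59 returns

Orders: +2 each step, so 51, 53, 55, 57, 59 → 61.
For the returns, always the previous value of the orders: 2, 51, 53, 55, 57 → 59.
So the next line is 61 orders, 59 returns.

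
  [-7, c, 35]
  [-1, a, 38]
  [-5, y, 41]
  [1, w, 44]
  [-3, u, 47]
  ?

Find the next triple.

[3, s, 50]

First slot — alternating steps +6, −4, +6, −4, …: -7, -1, -5, 1, -3 → 3.
Letter: letters move back 2 places in the alphabet, wrapping A→Z; c, a, y, w, u → s.
Third slot — +3 each step: 35, 38, 41, 44, 47 → 50.
Putting it together: [3, s, 50].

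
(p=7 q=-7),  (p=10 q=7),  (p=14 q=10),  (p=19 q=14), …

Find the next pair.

P: differences are 3, 4, 5, … (increasing by 1 each time), so 7, 10, 14, 19 → 25.
Q: always the previous value of the p; -7, 7, 10, 14 → 19.
Putting it together: (p=25 q=19).

(p=25 q=19)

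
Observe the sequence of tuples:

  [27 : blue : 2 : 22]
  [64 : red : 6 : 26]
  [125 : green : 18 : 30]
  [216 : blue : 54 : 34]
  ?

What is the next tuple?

For the first entry, perfect cubes: 3³, 4³, 5³, …: 27, 64, 125, 216 → 343.
Colour — repeats blue → red → green: blue, red, green, blue → red.
Third entry: ×3 each step; 2, 6, 18, 54 → 162.
Fourth entry goes 22, 26, 30, 34 → 38 (+4 each step).
So the next tuple is [343 : red : 162 : 38].

[343 : red : 162 : 38]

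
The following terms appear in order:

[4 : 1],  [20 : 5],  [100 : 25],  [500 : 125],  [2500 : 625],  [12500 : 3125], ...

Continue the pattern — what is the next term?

[62500 : 15625]

First part: ×5 each step, so 4, 20, 100, 500, 2500, 12500 → 62500.
For the second part, ×5 each step: 1, 5, 25, 125, 625, 3125 → 15625.
So the next term is [62500 : 15625].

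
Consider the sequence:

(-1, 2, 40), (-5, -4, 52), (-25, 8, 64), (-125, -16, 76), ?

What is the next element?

(-625, 32, 88)

First component: ×5 each step, so -1, -5, -25, -125 → -625.
Second component goes 2, -4, 8, -16 → 32 (×(-2) each step).
Third component goes 40, 52, 64, 76 → 88 (+12 each step).
So the next element is (-625, 32, 88).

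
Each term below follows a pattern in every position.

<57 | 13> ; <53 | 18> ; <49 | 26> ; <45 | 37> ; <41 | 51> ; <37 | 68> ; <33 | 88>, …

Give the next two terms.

First value: 57, 53, 49, 45, 41, 37, 33 → 29 → 25 (−4 each step).
Second value: differences are 5, 8, 11, … (increasing by 3 each time), so 13, 18, 26, 37, 51, 68, 88 → 111 → 137.
So the next two terms are <29 | 111> and <25 | 137>.

<29 | 111>, <25 | 137>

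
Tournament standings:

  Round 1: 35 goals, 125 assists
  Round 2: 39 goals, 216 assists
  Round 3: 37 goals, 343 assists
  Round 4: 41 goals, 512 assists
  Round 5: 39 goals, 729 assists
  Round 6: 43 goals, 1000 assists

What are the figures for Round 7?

41 goals, 1331 assists

Goals: 35, 39, 37, 41, 39, 43 → 41 (alternating steps +4, −2, +4, −2, …).
Assists: 125, 216, 343, 512, 729, 1000 → 1331 (perfect cubes: 5³, 6³, 7³, …).
So the next row is 41 goals, 1331 assists.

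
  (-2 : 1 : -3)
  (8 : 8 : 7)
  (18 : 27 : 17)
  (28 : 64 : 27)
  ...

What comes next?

First value: -2, 8, 18, 28 → 38 (+10 each step).
Second value — perfect cubes: 1³, 2³, 3³, …: 1, 8, 27, 64 → 125.
Third value — always 1 less than the first value: -3, 7, 17, 27 → 37.
Putting it together: (38 : 125 : 37).

(38 : 125 : 37)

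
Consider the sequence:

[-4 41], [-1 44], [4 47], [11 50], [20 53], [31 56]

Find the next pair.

[44 59]

First part goes -4, -1, 4, 11, 20, 31 → 44 (differences are 3, 5, 7, … (increasing by 2 each time)).
For the second part, +3 each step: 41, 44, 47, 50, 53, 56 → 59.
Combining the parts gives [44 59].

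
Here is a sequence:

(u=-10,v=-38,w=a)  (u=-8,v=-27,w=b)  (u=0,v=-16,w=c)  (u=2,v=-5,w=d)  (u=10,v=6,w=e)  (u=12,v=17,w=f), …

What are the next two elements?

(u=20,v=28,w=g), (u=22,v=39,w=h)

For the u, alternating steps +2, +8, +2, +8, …: -10, -8, 0, 2, 10, 12 → 20 → 22.
V — +11 each step: -38, -27, -16, -5, 6, 17 → 28 → 39.
W: a, b, c, d, e, f → g → h (letters move forward 1 place in the alphabet).
So the next two elements are (u=20,v=28,w=g) and (u=22,v=39,w=h).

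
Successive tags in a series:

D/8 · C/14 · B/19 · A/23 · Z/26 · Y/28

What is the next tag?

X/29

Letter — letters move back 1 place in the alphabet, wrapping A→Z: D, C, B, A, Z, Y → X.
Second component: differences are 6, 5, 4, … (decreasing by 1 each time); 8, 14, 19, 23, 26, 28 → 29.
Putting it together: X/29.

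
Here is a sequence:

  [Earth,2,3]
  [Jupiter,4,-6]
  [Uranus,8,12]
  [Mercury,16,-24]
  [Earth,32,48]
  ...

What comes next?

[Jupiter,64,-96]

Planet: repeats Earth → Jupiter → Uranus → Mercury; Earth, Jupiter, Uranus, Mercury, Earth → Jupiter.
Second part: ×2 each step; 2, 4, 8, 16, 32 → 64.
Third part goes 3, -6, 12, -24, 48 → -96 (×(-2) each step).
Putting it together: [Jupiter,64,-96].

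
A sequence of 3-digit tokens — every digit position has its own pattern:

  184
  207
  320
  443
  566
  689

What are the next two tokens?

First digit: +1 each step, mod 10, so 1, 2, 3, 4, 5, 6 → 7 → 8.
For the second digit, +2 each step, mod 10: 8, 0, 2, 4, 6, 8 → 0 → 2.
For the third digit, +3 each step, mod 10: 4, 7, 0, 3, 6, 9 → 2 → 5.
So the next two tokens are 702 and 825.

702 then 825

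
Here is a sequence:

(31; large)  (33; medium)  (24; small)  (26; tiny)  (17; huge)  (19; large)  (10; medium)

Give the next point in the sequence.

(12; small)

First entry: alternating steps +2, −9, +2, −9, …; 31, 33, 24, 26, 17, 19, 10 → 12.
Size: repeats large → medium → small → tiny → huge, so large, medium, small, tiny, huge, large, medium → small.
So the next point is (12; small).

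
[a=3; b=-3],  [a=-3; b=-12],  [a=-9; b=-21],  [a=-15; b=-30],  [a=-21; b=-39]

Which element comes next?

[a=-27; b=-48]

A: 3, -3, -9, -15, -21 → -27 (−6 each step).
B: -3, -12, -21, -30, -39 → -48 (−9 each step).
Putting it together: [a=-27; b=-48].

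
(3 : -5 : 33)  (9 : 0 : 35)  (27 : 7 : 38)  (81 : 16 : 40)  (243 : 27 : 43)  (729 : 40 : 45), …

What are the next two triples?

(2187 : 55 : 48), (6561 : 72 : 50)

First value goes 3, 9, 27, 81, 243, 729 → 2187 → 6561 (×3 each step).
Second value — differences are 5, 7, 9, … (increasing by 2 each time): -5, 0, 7, 16, 27, 40 → 55 → 72.
For the third value, alternating steps +2, +3, +2, +3, …: 33, 35, 38, 40, 43, 45 → 48 → 50.
Putting the parts together: (2187 : 55 : 48) and then (6561 : 72 : 50).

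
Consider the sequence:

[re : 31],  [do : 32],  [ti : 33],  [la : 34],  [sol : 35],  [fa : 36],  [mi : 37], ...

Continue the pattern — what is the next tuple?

Note: runs backward through the solfège scale do→ti, so re, do, ti, la, sol, fa, mi → re.
Second component — +1 each step: 31, 32, 33, 34, 35, 36, 37 → 38.
So the next tuple is [re : 38].

[re : 38]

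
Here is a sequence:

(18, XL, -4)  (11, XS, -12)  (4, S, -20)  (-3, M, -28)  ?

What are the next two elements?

(-10, L, -36), (-17, XL, -44)

For the first slot, −7 each step: 18, 11, 4, -3 → -10 → -17.
Size: runs through clothing sizes XS→XL; XL, XS, S, M → L → XL.
For the third slot, −8 each step: -4, -12, -20, -28 → -36 → -44.
So the next two elements are (-10, L, -36) and (-17, XL, -44).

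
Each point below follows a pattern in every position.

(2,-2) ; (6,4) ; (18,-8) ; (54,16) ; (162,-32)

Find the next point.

(486,64)

First value — ×3 each step: 2, 6, 18, 54, 162 → 486.
Second value goes -2, 4, -8, 16, -32 → 64 (×(-2) each step).
Putting it together: (486,64).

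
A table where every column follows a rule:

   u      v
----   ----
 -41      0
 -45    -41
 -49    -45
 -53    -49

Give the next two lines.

-57  -53; -61  -57

Column u: −4 each step; -41, -45, -49, -53 → -57 → -61.
For the column v, always the previous value of the column u: 0, -41, -45, -49 → -53 → -57.
So the next two lines are -57  -53 and -61  -57.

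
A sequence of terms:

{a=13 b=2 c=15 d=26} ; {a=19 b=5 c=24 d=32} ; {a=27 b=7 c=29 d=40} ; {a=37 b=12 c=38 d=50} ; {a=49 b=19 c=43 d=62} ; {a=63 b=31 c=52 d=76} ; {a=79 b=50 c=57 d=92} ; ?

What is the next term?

{a=97 b=81 c=66 d=110}

A: differences are 6, 8, 10, … (increasing by 2 each time), so 13, 19, 27, 37, 49, 63, 79 → 97.
B: each term is the sum of the two before it, so 2, 5, 7, 12, 19, 31, 50 → 81.
C: alternating steps +9, +5, +9, +5, …, so 15, 24, 29, 38, 43, 52, 57 → 66.
For the d, differences are 6, 8, 10, … (increasing by 2 each time): 26, 32, 40, 50, 62, 76, 92 → 110.
Combining the parts gives {a=97 b=81 c=66 d=110}.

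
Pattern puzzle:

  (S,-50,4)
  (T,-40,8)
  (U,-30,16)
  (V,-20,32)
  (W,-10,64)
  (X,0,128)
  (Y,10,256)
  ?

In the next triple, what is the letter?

Z

Letter goes S, T, U, V, W, X, Y → Z (letters move forward 1 place in the alphabet).
Second coordinate: +10 each step; -50, -40, -30, -20, -10, 0, 10 → 20.
Third coordinate — ×2 each step: 4, 8, 16, 32, 64, 128, 256 → 512.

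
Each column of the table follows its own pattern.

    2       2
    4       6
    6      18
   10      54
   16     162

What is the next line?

26  486

First component: each term is the sum of the two before it; 2, 4, 6, 10, 16 → 26.
For the second component, ×3 each step: 2, 6, 18, 54, 162 → 486.
Combining the parts gives 26  486.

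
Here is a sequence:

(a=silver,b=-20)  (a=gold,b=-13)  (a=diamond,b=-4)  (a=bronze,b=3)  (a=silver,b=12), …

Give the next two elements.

(a=gold,b=19), (a=diamond,b=28)

A — repeats silver → gold → diamond → bronze: silver, gold, diamond, bronze, silver → gold → diamond.
For the b, alternating steps +7, +9, +7, +9, …: -20, -13, -4, 3, 12 → 19 → 28.
So the next two elements are (a=gold,b=19) and (a=diamond,b=28).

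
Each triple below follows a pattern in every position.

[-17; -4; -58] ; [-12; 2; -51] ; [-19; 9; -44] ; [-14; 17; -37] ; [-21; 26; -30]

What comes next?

For the first slot, alternating steps +5, −7, +5, −7, …: -17, -12, -19, -14, -21 → -16.
Second slot: -4, 2, 9, 17, 26 → 36 (differences are 6, 7, 8, … (increasing by 1 each time)).
Third slot: -58, -51, -44, -37, -30 → -23 (+7 each step).
Putting it together: [-16; 36; -23].

[-16; 36; -23]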